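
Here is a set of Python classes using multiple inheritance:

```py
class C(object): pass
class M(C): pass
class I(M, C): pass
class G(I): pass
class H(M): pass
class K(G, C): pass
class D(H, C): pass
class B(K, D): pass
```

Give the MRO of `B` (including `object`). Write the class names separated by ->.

B -> K -> G -> I -> D -> H -> M -> C -> object

L[B] = B + merge(L[K], L[D], [K D])
  take K:  [K G I M C object] + [D H M C object] + [K D]
  take G:  [G I M C object] + [D H M C object] + [D]
  take I:  [I M C object] + [D H M C object] + [D]
  take D:  [M C object] + [D H M C object] + [D]
  take H:  [M C object] + [H M C object]
  take M:  [M C object] + [M C object]
  take C:  [C object] + [C object]
  take object:  [object] + [object]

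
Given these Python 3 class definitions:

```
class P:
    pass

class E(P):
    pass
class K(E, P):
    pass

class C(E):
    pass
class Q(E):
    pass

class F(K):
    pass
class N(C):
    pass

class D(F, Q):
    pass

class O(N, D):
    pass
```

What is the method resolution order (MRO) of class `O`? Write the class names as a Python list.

L[O] = O + merge(L[N], L[D], [N D])
  take N:  [N C E P object] + [D F K Q E P object] + [N D]
  take C:  [C E P object] + [D F K Q E P object] + [D]
  take D:  [E P object] + [D F K Q E P object] + [D]
  take F:  [E P object] + [F K Q E P object]
  take K:  [E P object] + [K Q E P object]
  take Q:  [E P object] + [Q E P object]
  take E:  [E P object] + [E P object]
  take P:  [P object] + [P object]
  take object:  [object] + [object]

[O, N, C, D, F, K, Q, E, P, object]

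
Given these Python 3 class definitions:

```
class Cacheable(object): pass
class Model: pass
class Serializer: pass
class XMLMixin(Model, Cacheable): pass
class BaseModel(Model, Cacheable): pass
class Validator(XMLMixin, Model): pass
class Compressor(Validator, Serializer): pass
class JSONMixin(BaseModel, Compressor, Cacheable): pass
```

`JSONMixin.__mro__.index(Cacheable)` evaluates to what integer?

L[JSONMixin] = JSONMixin + merge(L[BaseModel], L[Compressor], L[Cacheable], [BaseModel Compressor Cacheable])
  take BaseModel:  [BaseModel Model Cacheable object] + [Compressor Validator XMLMixin Model Cacheable Serializer object] + [Cacheable object] + [BaseModel Compressor Cacheable]
  take Compressor:  [Model Cacheable object] + [Compressor Validator XMLMixin Model Cacheable Serializer object] + [Cacheable object] + [Compressor Cacheable]
  take Validator:  [Model Cacheable object] + [Validator XMLMixin Model Cacheable Serializer object] + [Cacheable object] + [Cacheable]
  take XMLMixin:  [Model Cacheable object] + [XMLMixin Model Cacheable Serializer object] + [Cacheable object] + [Cacheable]
  take Model:  [Model Cacheable object] + [Model Cacheable Serializer object] + [Cacheable object] + [Cacheable]
  take Cacheable:  [Cacheable object] + [Cacheable Serializer object] + [Cacheable object] + [Cacheable]
  take Serializer:  [object] + [Serializer object] + [object]
  take object:  [object] + [object] + [object]
MRO: JSONMixin BaseModel Compressor Validator XMLMixin Model Cacheable Serializer object
Cacheable sits at index 6.

6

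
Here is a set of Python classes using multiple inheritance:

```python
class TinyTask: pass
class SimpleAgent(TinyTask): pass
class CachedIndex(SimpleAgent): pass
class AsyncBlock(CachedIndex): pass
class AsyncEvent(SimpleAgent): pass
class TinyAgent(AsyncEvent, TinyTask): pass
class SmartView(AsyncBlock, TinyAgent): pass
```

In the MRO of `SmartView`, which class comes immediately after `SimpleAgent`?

TinyTask

L[SmartView] = SmartView + merge(L[AsyncBlock], L[TinyAgent], [AsyncBlock TinyAgent])
  take AsyncBlock:  [AsyncBlock CachedIndex SimpleAgent TinyTask object] + [TinyAgent AsyncEvent SimpleAgent TinyTask object] + [AsyncBlock TinyAgent]
  take CachedIndex:  [CachedIndex SimpleAgent TinyTask object] + [TinyAgent AsyncEvent SimpleAgent TinyTask object] + [TinyAgent]
  take TinyAgent:  [SimpleAgent TinyTask object] + [TinyAgent AsyncEvent SimpleAgent TinyTask object] + [TinyAgent]
  take AsyncEvent:  [SimpleAgent TinyTask object] + [AsyncEvent SimpleAgent TinyTask object]
  take SimpleAgent:  [SimpleAgent TinyTask object] + [SimpleAgent TinyTask object]
  take TinyTask:  [TinyTask object] + [TinyTask object]
  take object:  [object] + [object]
MRO: SmartView AsyncBlock CachedIndex TinyAgent AsyncEvent SimpleAgent TinyTask object
SimpleAgent is at position 5; next is TinyTask.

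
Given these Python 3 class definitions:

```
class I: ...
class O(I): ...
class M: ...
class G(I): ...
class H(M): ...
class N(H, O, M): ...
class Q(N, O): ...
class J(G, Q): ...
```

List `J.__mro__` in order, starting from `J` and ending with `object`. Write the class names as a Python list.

L[J] = J + merge(L[G], L[Q], [G Q])
  take G:  [G I object] + [Q N H O M I object] + [G Q]
  take Q:  [I object] + [Q N H O M I object] + [Q]
  take N:  [I object] + [N H O M I object]
  take H:  [I object] + [H O M I object]
  take O:  [I object] + [O M I object]
  take M:  [I object] + [M I object]
  take I:  [I object] + [I object]
  take object:  [object] + [object]

[J, G, Q, N, H, O, M, I, object]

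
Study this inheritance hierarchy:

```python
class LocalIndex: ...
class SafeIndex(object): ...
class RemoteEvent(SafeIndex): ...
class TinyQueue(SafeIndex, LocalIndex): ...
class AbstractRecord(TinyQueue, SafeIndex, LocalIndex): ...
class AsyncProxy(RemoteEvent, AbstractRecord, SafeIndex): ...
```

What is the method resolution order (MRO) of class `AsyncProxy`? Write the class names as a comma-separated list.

AsyncProxy, RemoteEvent, AbstractRecord, TinyQueue, SafeIndex, LocalIndex, object

L[AsyncProxy] = AsyncProxy + merge(L[RemoteEvent], L[AbstractRecord], L[SafeIndex], [RemoteEvent AbstractRecord SafeIndex])
  take RemoteEvent:  [RemoteEvent SafeIndex object] + [AbstractRecord TinyQueue SafeIndex LocalIndex object] + [SafeIndex object] + [RemoteEvent AbstractRecord SafeIndex]
  take AbstractRecord:  [SafeIndex object] + [AbstractRecord TinyQueue SafeIndex LocalIndex object] + [SafeIndex object] + [AbstractRecord SafeIndex]
  take TinyQueue:  [SafeIndex object] + [TinyQueue SafeIndex LocalIndex object] + [SafeIndex object] + [SafeIndex]
  take SafeIndex:  [SafeIndex object] + [SafeIndex LocalIndex object] + [SafeIndex object] + [SafeIndex]
  take LocalIndex:  [object] + [LocalIndex object] + [object]
  take object:  [object] + [object] + [object]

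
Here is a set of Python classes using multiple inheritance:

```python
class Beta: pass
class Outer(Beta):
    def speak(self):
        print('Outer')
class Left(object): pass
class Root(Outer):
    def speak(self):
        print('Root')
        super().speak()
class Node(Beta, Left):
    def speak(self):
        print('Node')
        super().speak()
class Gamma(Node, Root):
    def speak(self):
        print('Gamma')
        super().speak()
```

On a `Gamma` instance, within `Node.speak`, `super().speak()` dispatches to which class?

Root

L[Gamma] = Gamma + merge(L[Node], L[Root], [Node Root])
  take Node:  [Node Beta Left object] + [Root Outer Beta object] + [Node Root]
  take Root:  [Beta Left object] + [Root Outer Beta object] + [Root]
  take Outer:  [Beta Left object] + [Outer Beta object]
  take Beta:  [Beta Left object] + [Beta object]
  take Left:  [Left object] + [object]
  take object:  [object] + [object]
MRO: Gamma Node Root Outer Beta Left object
super() in Node.speak on a Gamma instance goes to the class after Node in Gamma's MRO: Root.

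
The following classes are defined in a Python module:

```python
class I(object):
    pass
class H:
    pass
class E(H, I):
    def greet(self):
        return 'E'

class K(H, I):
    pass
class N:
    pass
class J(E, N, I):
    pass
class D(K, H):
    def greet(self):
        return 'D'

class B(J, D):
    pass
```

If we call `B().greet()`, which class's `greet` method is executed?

L[B] = B + merge(L[J], L[D], [J D])
  take J:  [J E H N I object] + [D K H I object] + [J D]
  take E:  [E H N I object] + [D K H I object] + [D]
  take D:  [H N I object] + [D K H I object] + [D]
  take K:  [H N I object] + [K H I object]
  take H:  [H N I object] + [H I object]
  take N:  [N I object] + [I object]
  take I:  [I object] + [I object]
  take object:  [object] + [object]
MRO: B J E D K H N I object
greet is defined in: D, E. First along the MRO is E.

E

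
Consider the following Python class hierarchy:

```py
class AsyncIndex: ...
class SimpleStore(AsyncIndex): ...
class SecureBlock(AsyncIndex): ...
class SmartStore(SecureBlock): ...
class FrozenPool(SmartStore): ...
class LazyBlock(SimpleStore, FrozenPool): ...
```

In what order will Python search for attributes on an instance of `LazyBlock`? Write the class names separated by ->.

L[LazyBlock] = LazyBlock + merge(L[SimpleStore], L[FrozenPool], [SimpleStore FrozenPool])
  take SimpleStore:  [SimpleStore AsyncIndex object] + [FrozenPool SmartStore SecureBlock AsyncIndex object] + [SimpleStore FrozenPool]
  take FrozenPool:  [AsyncIndex object] + [FrozenPool SmartStore SecureBlock AsyncIndex object] + [FrozenPool]
  take SmartStore:  [AsyncIndex object] + [SmartStore SecureBlock AsyncIndex object]
  take SecureBlock:  [AsyncIndex object] + [SecureBlock AsyncIndex object]
  take AsyncIndex:  [AsyncIndex object] + [AsyncIndex object]
  take object:  [object] + [object]

LazyBlock -> SimpleStore -> FrozenPool -> SmartStore -> SecureBlock -> AsyncIndex -> object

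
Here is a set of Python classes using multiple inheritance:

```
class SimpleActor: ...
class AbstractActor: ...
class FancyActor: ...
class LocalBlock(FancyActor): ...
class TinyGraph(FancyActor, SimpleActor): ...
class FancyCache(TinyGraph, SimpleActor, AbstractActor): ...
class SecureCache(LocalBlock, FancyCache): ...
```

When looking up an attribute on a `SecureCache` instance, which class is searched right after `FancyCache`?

TinyGraph

L[SecureCache] = SecureCache + merge(L[LocalBlock], L[FancyCache], [LocalBlock FancyCache])
  take LocalBlock:  [LocalBlock FancyActor object] + [FancyCache TinyGraph FancyActor SimpleActor AbstractActor object] + [LocalBlock FancyCache]
  take FancyCache:  [FancyActor object] + [FancyCache TinyGraph FancyActor SimpleActor AbstractActor object] + [FancyCache]
  take TinyGraph:  [FancyActor object] + [TinyGraph FancyActor SimpleActor AbstractActor object]
  take FancyActor:  [FancyActor object] + [FancyActor SimpleActor AbstractActor object]
  take SimpleActor:  [object] + [SimpleActor AbstractActor object]
  take AbstractActor:  [object] + [AbstractActor object]
  take object:  [object] + [object]
MRO: SecureCache LocalBlock FancyCache TinyGraph FancyActor SimpleActor AbstractActor object
FancyCache is at position 2; next is TinyGraph.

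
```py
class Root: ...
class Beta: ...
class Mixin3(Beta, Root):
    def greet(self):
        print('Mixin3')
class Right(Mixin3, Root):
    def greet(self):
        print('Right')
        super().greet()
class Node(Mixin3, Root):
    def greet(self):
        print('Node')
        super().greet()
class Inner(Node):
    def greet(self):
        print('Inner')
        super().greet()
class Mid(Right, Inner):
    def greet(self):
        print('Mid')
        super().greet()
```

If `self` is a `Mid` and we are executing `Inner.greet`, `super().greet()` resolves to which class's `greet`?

L[Mid] = Mid + merge(L[Right], L[Inner], [Right Inner])
  take Right:  [Right Mixin3 Beta Root object] + [Inner Node Mixin3 Beta Root object] + [Right Inner]
  take Inner:  [Mixin3 Beta Root object] + [Inner Node Mixin3 Beta Root object] + [Inner]
  take Node:  [Mixin3 Beta Root object] + [Node Mixin3 Beta Root object]
  take Mixin3:  [Mixin3 Beta Root object] + [Mixin3 Beta Root object]
  take Beta:  [Beta Root object] + [Beta Root object]
  take Root:  [Root object] + [Root object]
  take object:  [object] + [object]
MRO: Mid Right Inner Node Mixin3 Beta Root object
super() in Inner.greet on a Mid instance goes to the class after Inner in Mid's MRO: Node.

Node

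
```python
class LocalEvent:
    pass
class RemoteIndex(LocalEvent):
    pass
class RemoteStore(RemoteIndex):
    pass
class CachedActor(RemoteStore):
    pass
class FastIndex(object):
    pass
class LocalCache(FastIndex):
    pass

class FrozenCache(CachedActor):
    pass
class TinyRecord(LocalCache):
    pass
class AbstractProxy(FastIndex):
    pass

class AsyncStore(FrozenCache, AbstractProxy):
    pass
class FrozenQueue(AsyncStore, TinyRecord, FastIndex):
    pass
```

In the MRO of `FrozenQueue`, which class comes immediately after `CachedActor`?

RemoteStore

L[FrozenQueue] = FrozenQueue + merge(L[AsyncStore], L[TinyRecord], L[FastIndex], [AsyncStore TinyRecord FastIndex])
  take AsyncStore:  [AsyncStore FrozenCache CachedActor RemoteStore RemoteIndex LocalEvent AbstractProxy FastIndex object] + [TinyRecord LocalCache FastIndex object] + [FastIndex object] + [AsyncStore TinyRecord FastIndex]
  take FrozenCache:  [FrozenCache CachedActor RemoteStore RemoteIndex LocalEvent AbstractProxy FastIndex object] + [TinyRecord LocalCache FastIndex object] + [FastIndex object] + [TinyRecord FastIndex]
  take CachedActor:  [CachedActor RemoteStore RemoteIndex LocalEvent AbstractProxy FastIndex object] + [TinyRecord LocalCache FastIndex object] + [FastIndex object] + [TinyRecord FastIndex]
  take RemoteStore:  [RemoteStore RemoteIndex LocalEvent AbstractProxy FastIndex object] + [TinyRecord LocalCache FastIndex object] + [FastIndex object] + [TinyRecord FastIndex]
  take RemoteIndex:  [RemoteIndex LocalEvent AbstractProxy FastIndex object] + [TinyRecord LocalCache FastIndex object] + [FastIndex object] + [TinyRecord FastIndex]
  take LocalEvent:  [LocalEvent AbstractProxy FastIndex object] + [TinyRecord LocalCache FastIndex object] + [FastIndex object] + [TinyRecord FastIndex]
  take AbstractProxy:  [AbstractProxy FastIndex object] + [TinyRecord LocalCache FastIndex object] + [FastIndex object] + [TinyRecord FastIndex]
  take TinyRecord:  [FastIndex object] + [TinyRecord LocalCache FastIndex object] + [FastIndex object] + [TinyRecord FastIndex]
  take LocalCache:  [FastIndex object] + [LocalCache FastIndex object] + [FastIndex object] + [FastIndex]
  take FastIndex:  [FastIndex object] + [FastIndex object] + [FastIndex object] + [FastIndex]
  take object:  [object] + [object] + [object]
MRO: FrozenQueue AsyncStore FrozenCache CachedActor RemoteStore RemoteIndex LocalEvent AbstractProxy TinyRecord LocalCache FastIndex object
CachedActor is at position 3; next is RemoteStore.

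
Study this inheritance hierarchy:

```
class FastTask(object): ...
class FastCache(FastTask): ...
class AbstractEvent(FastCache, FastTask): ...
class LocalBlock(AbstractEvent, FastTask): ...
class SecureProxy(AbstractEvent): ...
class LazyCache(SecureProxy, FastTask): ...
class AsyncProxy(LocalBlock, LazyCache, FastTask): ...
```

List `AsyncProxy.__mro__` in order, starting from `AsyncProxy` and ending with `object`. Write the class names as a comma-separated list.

AsyncProxy, LocalBlock, LazyCache, SecureProxy, AbstractEvent, FastCache, FastTask, object

L[AsyncProxy] = AsyncProxy + merge(L[LocalBlock], L[LazyCache], L[FastTask], [LocalBlock LazyCache FastTask])
  take LocalBlock:  [LocalBlock AbstractEvent FastCache FastTask object] + [LazyCache SecureProxy AbstractEvent FastCache FastTask object] + [FastTask object] + [LocalBlock LazyCache FastTask]
  take LazyCache:  [AbstractEvent FastCache FastTask object] + [LazyCache SecureProxy AbstractEvent FastCache FastTask object] + [FastTask object] + [LazyCache FastTask]
  take SecureProxy:  [AbstractEvent FastCache FastTask object] + [SecureProxy AbstractEvent FastCache FastTask object] + [FastTask object] + [FastTask]
  take AbstractEvent:  [AbstractEvent FastCache FastTask object] + [AbstractEvent FastCache FastTask object] + [FastTask object] + [FastTask]
  take FastCache:  [FastCache FastTask object] + [FastCache FastTask object] + [FastTask object] + [FastTask]
  take FastTask:  [FastTask object] + [FastTask object] + [FastTask object] + [FastTask]
  take object:  [object] + [object] + [object]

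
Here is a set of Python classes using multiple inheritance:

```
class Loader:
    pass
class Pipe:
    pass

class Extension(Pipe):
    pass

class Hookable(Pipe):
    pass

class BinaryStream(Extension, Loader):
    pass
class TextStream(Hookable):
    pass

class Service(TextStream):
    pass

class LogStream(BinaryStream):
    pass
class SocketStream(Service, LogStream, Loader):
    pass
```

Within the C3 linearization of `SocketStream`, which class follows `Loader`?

object

L[SocketStream] = SocketStream + merge(L[Service], L[LogStream], L[Loader], [Service LogStream Loader])
  take Service:  [Service TextStream Hookable Pipe object] + [LogStream BinaryStream Extension Pipe Loader object] + [Loader object] + [Service LogStream Loader]
  take TextStream:  [TextStream Hookable Pipe object] + [LogStream BinaryStream Extension Pipe Loader object] + [Loader object] + [LogStream Loader]
  take Hookable:  [Hookable Pipe object] + [LogStream BinaryStream Extension Pipe Loader object] + [Loader object] + [LogStream Loader]
  take LogStream:  [Pipe object] + [LogStream BinaryStream Extension Pipe Loader object] + [Loader object] + [LogStream Loader]
  take BinaryStream:  [Pipe object] + [BinaryStream Extension Pipe Loader object] + [Loader object] + [Loader]
  take Extension:  [Pipe object] + [Extension Pipe Loader object] + [Loader object] + [Loader]
  take Pipe:  [Pipe object] + [Pipe Loader object] + [Loader object] + [Loader]
  take Loader:  [object] + [Loader object] + [Loader object] + [Loader]
  take object:  [object] + [object] + [object]
MRO: SocketStream Service TextStream Hookable LogStream BinaryStream Extension Pipe Loader object
Loader is at position 8; next is object.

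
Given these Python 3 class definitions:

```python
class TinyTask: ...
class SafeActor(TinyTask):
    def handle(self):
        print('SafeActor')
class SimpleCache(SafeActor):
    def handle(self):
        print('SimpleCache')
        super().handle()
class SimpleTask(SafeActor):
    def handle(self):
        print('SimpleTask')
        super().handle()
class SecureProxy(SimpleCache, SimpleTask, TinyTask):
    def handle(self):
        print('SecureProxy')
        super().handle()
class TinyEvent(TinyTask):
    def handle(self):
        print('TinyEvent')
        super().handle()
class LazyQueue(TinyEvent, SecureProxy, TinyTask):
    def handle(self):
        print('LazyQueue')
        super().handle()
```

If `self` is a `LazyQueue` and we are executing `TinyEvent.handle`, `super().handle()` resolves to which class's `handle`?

SecureProxy

L[LazyQueue] = LazyQueue + merge(L[TinyEvent], L[SecureProxy], L[TinyTask], [TinyEvent SecureProxy TinyTask])
  take TinyEvent:  [TinyEvent TinyTask object] + [SecureProxy SimpleCache SimpleTask SafeActor TinyTask object] + [TinyTask object] + [TinyEvent SecureProxy TinyTask]
  take SecureProxy:  [TinyTask object] + [SecureProxy SimpleCache SimpleTask SafeActor TinyTask object] + [TinyTask object] + [SecureProxy TinyTask]
  take SimpleCache:  [TinyTask object] + [SimpleCache SimpleTask SafeActor TinyTask object] + [TinyTask object] + [TinyTask]
  take SimpleTask:  [TinyTask object] + [SimpleTask SafeActor TinyTask object] + [TinyTask object] + [TinyTask]
  take SafeActor:  [TinyTask object] + [SafeActor TinyTask object] + [TinyTask object] + [TinyTask]
  take TinyTask:  [TinyTask object] + [TinyTask object] + [TinyTask object] + [TinyTask]
  take object:  [object] + [object] + [object]
MRO: LazyQueue TinyEvent SecureProxy SimpleCache SimpleTask SafeActor TinyTask object
super() in TinyEvent.handle on a LazyQueue instance goes to the class after TinyEvent in LazyQueue's MRO: SecureProxy.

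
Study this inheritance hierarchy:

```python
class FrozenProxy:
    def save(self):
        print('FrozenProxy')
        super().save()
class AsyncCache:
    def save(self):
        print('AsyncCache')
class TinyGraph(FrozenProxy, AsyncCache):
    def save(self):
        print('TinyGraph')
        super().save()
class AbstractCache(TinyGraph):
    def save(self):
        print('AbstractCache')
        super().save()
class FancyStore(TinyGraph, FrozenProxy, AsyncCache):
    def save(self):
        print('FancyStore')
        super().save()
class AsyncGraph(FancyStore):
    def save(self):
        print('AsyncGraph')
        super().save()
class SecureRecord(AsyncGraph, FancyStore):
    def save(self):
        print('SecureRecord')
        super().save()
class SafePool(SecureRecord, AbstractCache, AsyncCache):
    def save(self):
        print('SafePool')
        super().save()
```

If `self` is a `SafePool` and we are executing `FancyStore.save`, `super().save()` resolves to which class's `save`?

L[SafePool] = SafePool + merge(L[SecureRecord], L[AbstractCache], L[AsyncCache], [SecureRecord AbstractCache AsyncCache])
  take SecureRecord:  [SecureRecord AsyncGraph FancyStore TinyGraph FrozenProxy AsyncCache object] + [AbstractCache TinyGraph FrozenProxy AsyncCache object] + [AsyncCache object] + [SecureRecord AbstractCache AsyncCache]
  take AsyncGraph:  [AsyncGraph FancyStore TinyGraph FrozenProxy AsyncCache object] + [AbstractCache TinyGraph FrozenProxy AsyncCache object] + [AsyncCache object] + [AbstractCache AsyncCache]
  take FancyStore:  [FancyStore TinyGraph FrozenProxy AsyncCache object] + [AbstractCache TinyGraph FrozenProxy AsyncCache object] + [AsyncCache object] + [AbstractCache AsyncCache]
  take AbstractCache:  [TinyGraph FrozenProxy AsyncCache object] + [AbstractCache TinyGraph FrozenProxy AsyncCache object] + [AsyncCache object] + [AbstractCache AsyncCache]
  take TinyGraph:  [TinyGraph FrozenProxy AsyncCache object] + [TinyGraph FrozenProxy AsyncCache object] + [AsyncCache object] + [AsyncCache]
  take FrozenProxy:  [FrozenProxy AsyncCache object] + [FrozenProxy AsyncCache object] + [AsyncCache object] + [AsyncCache]
  take AsyncCache:  [AsyncCache object] + [AsyncCache object] + [AsyncCache object] + [AsyncCache]
  take object:  [object] + [object] + [object]
MRO: SafePool SecureRecord AsyncGraph FancyStore AbstractCache TinyGraph FrozenProxy AsyncCache object
super() in FancyStore.save on a SafePool instance goes to the class after FancyStore in SafePool's MRO: AbstractCache.

AbstractCache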